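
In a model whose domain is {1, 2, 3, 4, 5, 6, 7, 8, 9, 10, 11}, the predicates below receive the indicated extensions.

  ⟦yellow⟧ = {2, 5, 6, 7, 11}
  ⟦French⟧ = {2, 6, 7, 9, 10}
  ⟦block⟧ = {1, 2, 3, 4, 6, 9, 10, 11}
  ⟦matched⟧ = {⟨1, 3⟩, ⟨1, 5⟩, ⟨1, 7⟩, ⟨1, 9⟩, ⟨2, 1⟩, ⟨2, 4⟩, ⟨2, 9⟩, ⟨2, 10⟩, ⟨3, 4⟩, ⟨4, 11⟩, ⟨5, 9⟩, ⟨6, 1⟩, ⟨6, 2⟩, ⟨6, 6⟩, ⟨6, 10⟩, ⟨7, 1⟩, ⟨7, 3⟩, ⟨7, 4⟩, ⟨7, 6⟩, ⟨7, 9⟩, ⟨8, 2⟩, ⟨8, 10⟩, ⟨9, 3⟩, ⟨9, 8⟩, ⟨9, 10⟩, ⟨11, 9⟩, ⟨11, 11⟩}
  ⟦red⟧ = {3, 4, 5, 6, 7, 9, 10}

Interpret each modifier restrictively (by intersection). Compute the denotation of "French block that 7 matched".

⟦that 7 matched⟧ = {x : ⟨7, x⟩ ∈ ⟦matched⟧} = {1, 3, 4, 6, 9}
⟦block⟧ = {1, 2, 3, 4, 6, 9, 10, 11}
… ∩ ⟦that 7 matched⟧ = {1, 2, 3, 4, 6, 9, 10, 11} ∩ {1, 3, 4, 6, 9} = {1, 3, 4, 6, 9}
… ∩ ⟦French⟧ = {1, 3, 4, 6, 9} ∩ {2, 6, 7, 9, 10} = {6, 9}
So ⟦French block that 7 matched⟧ = {6, 9}.

{6, 9}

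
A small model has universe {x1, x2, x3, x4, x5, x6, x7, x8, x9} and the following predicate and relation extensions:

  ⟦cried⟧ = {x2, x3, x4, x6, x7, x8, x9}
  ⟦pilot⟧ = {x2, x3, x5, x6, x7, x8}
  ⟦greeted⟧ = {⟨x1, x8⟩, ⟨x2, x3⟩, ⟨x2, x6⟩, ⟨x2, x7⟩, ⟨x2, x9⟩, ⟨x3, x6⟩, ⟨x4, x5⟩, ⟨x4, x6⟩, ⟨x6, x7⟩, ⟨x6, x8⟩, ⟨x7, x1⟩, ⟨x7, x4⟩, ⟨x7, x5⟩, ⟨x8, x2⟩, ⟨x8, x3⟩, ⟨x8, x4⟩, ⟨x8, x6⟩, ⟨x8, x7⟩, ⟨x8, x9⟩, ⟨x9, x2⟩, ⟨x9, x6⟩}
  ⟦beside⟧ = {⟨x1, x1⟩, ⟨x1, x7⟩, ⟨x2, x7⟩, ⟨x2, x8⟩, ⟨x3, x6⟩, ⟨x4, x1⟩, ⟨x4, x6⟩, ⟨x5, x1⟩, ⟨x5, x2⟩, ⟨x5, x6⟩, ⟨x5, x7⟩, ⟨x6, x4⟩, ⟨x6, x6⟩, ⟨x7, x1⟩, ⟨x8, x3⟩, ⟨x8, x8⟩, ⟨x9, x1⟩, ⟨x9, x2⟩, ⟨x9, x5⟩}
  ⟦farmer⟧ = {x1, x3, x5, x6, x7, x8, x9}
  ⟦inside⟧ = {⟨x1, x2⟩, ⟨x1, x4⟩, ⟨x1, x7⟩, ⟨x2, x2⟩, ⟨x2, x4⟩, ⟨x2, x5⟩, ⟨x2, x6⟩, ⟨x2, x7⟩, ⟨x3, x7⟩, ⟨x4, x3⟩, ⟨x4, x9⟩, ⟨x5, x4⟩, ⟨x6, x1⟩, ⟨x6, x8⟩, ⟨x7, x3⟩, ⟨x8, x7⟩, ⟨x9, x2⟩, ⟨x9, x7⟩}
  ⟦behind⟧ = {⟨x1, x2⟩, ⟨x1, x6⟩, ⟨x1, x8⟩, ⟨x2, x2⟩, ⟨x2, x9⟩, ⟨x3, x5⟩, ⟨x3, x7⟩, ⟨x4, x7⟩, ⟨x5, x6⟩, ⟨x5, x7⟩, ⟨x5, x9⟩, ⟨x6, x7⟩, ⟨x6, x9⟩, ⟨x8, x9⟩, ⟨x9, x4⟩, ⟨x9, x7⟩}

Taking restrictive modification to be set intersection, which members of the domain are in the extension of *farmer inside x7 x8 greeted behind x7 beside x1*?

{x9}

⟦inside x7⟧ = {x : ⟨x, x7⟩ ∈ ⟦inside⟧} = {x1, x2, x3, x8, x9}
⟦x8 greeted⟧ = {x : ⟨x8, x⟩ ∈ ⟦greeted⟧} = {x2, x3, x4, x6, x7, x9}
⟦behind x7⟧ = {x : ⟨x, x7⟩ ∈ ⟦behind⟧} = {x3, x4, x5, x6, x9}
⟦beside x1⟧ = {x : ⟨x, x1⟩ ∈ ⟦beside⟧} = {x1, x4, x5, x7, x9}
⟦farmer⟧ = {x1, x3, x5, x6, x7, x8, x9}
… ∩ ⟦inside x7⟧ = {x1, x3, x5, x6, x7, x8, x9} ∩ {x1, x2, x3, x8, x9} = {x1, x3, x8, x9}
… ∩ ⟦x8 greeted⟧ = {x1, x3, x8, x9} ∩ {x2, x3, x4, x6, x7, x9} = {x3, x9}
… ∩ ⟦behind x7⟧ = {x3, x9} ∩ {x3, x4, x5, x6, x9} = {x3, x9}
… ∩ ⟦beside x1⟧ = {x3, x9} ∩ {x1, x4, x5, x7, x9} = {x9}
So ⟦farmer inside x7 x8 greeted behind x7 beside x1⟧ = {x9}.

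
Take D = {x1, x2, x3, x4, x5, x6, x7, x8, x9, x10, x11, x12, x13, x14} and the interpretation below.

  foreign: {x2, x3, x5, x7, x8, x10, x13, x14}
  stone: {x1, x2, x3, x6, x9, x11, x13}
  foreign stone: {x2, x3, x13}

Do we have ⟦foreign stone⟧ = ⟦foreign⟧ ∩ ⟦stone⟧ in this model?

⟦foreign⟧ ∩ ⟦stone⟧ = {x2, x3, x5, x7, x8, x10, x13, x14} ∩ {x1, x2, x3, x6, x9, x11, x13} = {x2, x3, x13}
Observed ⟦foreign stone⟧ = {x2, x3, x13}.
These coincide, so the modifier is intersective here.

yes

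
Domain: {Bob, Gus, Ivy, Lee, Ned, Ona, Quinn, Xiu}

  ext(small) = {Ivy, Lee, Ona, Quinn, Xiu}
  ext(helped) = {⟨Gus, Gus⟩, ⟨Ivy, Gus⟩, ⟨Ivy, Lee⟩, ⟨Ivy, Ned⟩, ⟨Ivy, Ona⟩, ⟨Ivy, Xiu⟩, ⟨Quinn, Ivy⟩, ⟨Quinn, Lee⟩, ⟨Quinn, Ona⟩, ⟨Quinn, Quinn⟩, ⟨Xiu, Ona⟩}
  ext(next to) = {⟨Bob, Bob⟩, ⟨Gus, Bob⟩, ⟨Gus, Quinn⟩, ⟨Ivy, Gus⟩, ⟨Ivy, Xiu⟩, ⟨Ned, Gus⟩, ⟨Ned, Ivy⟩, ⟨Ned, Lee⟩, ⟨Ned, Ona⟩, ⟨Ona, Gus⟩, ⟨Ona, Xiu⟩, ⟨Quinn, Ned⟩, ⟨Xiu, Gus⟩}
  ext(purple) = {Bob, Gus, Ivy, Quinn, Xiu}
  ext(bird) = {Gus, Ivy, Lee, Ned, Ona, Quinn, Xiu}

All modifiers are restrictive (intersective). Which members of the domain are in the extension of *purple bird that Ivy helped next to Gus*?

{Xiu}

⟦that Ivy helped⟧ = {x : ⟨Ivy, x⟩ ∈ ⟦helped⟧} = {Gus, Lee, Ned, Ona, Xiu}
⟦next to Gus⟧ = {x : ⟨x, Gus⟩ ∈ ⟦next to⟧} = {Ivy, Ned, Ona, Xiu}
⟦bird⟧ = {Gus, Ivy, Lee, Ned, Ona, Quinn, Xiu}
… ∩ ⟦that Ivy helped⟧ = {Gus, Ivy, Lee, Ned, Ona, Quinn, Xiu} ∩ {Gus, Lee, Ned, Ona, Xiu} = {Gus, Lee, Ned, Ona, Xiu}
… ∩ ⟦next to Gus⟧ = {Gus, Lee, Ned, Ona, Xiu} ∩ {Ivy, Ned, Ona, Xiu} = {Ned, Ona, Xiu}
… ∩ ⟦purple⟧ = {Ned, Ona, Xiu} ∩ {Bob, Gus, Ivy, Quinn, Xiu} = {Xiu}
So ⟦purple bird that Ivy helped next to Gus⟧ = {Xiu}.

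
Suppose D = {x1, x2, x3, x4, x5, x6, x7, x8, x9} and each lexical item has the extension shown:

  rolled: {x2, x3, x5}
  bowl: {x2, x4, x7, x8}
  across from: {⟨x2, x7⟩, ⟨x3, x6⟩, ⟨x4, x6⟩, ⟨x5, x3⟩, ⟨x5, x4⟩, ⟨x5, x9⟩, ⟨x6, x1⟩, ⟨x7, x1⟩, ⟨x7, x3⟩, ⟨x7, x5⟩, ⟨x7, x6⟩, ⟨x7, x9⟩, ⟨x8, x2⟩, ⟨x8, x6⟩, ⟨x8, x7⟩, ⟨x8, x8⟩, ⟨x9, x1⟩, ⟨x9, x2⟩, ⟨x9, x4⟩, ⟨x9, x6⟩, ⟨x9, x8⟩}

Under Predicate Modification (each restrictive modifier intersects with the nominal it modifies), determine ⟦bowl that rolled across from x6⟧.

{}

⟦that rolled⟧ = ⟦rolled⟧ = {x2, x3, x5}
⟦across from x6⟧ = {x : ⟨x, x6⟩ ∈ ⟦across from⟧} = {x3, x4, x7, x8, x9}
⟦bowl⟧ = {x2, x4, x7, x8}
… ∩ ⟦that rolled⟧ = {x2, x4, x7, x8} ∩ {x2, x3, x5} = {x2}
… ∩ ⟦across from x6⟧ = {x2} ∩ {x3, x4, x7, x8, x9} = ∅
So ⟦bowl that rolled across from x6⟧ = {}.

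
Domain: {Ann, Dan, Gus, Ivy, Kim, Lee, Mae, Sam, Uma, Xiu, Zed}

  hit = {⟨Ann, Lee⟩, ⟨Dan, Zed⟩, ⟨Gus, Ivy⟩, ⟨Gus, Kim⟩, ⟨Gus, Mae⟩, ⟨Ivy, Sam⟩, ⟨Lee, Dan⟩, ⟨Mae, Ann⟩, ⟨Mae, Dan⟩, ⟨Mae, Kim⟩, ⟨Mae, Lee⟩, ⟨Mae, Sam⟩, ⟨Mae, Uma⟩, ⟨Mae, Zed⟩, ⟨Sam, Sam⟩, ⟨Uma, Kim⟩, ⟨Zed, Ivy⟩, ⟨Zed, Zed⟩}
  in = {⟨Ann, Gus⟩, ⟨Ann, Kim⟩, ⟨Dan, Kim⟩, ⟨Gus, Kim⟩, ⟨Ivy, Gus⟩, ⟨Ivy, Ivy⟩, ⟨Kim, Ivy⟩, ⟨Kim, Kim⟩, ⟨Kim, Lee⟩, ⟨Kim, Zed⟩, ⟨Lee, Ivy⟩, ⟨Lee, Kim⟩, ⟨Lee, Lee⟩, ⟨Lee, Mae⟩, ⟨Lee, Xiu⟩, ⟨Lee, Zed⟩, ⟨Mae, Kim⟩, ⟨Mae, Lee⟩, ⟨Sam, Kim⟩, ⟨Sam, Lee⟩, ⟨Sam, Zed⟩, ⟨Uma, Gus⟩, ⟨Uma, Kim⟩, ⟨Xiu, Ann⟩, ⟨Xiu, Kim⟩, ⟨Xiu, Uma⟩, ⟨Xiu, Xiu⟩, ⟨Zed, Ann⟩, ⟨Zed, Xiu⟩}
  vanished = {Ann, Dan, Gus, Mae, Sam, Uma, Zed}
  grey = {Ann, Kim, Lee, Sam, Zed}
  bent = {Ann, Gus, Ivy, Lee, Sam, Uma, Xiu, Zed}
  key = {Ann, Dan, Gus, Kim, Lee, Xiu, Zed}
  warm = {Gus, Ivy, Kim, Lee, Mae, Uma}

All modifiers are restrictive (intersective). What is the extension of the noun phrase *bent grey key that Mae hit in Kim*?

⟦that Mae hit⟧ = {x : ⟨Mae, x⟩ ∈ ⟦hit⟧} = {Ann, Dan, Kim, Lee, Sam, Uma, Zed}
⟦in Kim⟧ = {x : ⟨x, Kim⟩ ∈ ⟦in⟧} = {Ann, Dan, Gus, Kim, Lee, Mae, Sam, Uma, Xiu}
⟦key⟧ = {Ann, Dan, Gus, Kim, Lee, Xiu, Zed}
… ∩ ⟦that Mae hit⟧ = {Ann, Dan, Gus, Kim, Lee, Xiu, Zed} ∩ {Ann, Dan, Kim, Lee, Sam, Uma, Zed} = {Ann, Dan, Kim, Lee, Zed}
… ∩ ⟦in Kim⟧ = {Ann, Dan, Kim, Lee, Zed} ∩ {Ann, Dan, Gus, Kim, Lee, Mae, Sam, Uma, Xiu} = {Ann, Dan, Kim, Lee}
… ∩ ⟦bent⟧ = {Ann, Dan, Kim, Lee} ∩ {Ann, Gus, Ivy, Lee, Sam, Uma, Xiu, Zed} = {Ann, Lee}
… ∩ ⟦grey⟧ = {Ann, Lee} ∩ {Ann, Kim, Lee, Sam, Zed} = {Ann, Lee}
So ⟦bent grey key that Mae hit in Kim⟧ = {Ann, Lee}.

{Ann, Lee}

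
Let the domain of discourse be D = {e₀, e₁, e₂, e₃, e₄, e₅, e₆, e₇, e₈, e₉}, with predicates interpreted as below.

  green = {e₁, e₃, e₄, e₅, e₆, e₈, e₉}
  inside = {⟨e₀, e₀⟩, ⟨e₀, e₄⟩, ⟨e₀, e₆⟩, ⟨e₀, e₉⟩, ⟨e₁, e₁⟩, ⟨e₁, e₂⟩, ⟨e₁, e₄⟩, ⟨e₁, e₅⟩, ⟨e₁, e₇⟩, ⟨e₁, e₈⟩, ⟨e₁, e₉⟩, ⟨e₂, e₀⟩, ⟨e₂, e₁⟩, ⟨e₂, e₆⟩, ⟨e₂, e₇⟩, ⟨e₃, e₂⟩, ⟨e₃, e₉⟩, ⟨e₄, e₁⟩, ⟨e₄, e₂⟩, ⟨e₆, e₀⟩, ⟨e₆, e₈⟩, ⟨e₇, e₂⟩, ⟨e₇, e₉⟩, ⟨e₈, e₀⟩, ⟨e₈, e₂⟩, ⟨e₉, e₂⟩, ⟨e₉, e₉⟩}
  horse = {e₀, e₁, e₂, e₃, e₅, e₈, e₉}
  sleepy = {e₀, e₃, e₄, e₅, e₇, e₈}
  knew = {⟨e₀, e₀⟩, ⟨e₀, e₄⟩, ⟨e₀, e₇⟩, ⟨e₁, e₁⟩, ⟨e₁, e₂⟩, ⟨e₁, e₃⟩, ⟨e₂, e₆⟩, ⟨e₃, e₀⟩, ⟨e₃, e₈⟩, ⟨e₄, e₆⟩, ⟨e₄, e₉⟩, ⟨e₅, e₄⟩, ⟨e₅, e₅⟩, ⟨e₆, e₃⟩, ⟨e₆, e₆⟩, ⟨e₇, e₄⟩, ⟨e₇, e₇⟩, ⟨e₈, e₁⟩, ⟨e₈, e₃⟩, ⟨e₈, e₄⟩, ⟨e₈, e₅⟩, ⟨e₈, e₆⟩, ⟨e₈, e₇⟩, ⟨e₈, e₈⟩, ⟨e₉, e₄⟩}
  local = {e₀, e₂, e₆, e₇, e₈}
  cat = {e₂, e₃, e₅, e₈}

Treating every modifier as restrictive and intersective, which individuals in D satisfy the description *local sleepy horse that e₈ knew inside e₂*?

⟦that e₈ knew⟧ = {x : ⟨e₈, x⟩ ∈ ⟦knew⟧} = {e₁, e₃, e₄, e₅, e₆, e₇, e₈}
⟦inside e₂⟧ = {x : ⟨x, e₂⟩ ∈ ⟦inside⟧} = {e₁, e₃, e₄, e₇, e₈, e₉}
⟦horse⟧ = {e₀, e₁, e₂, e₃, e₅, e₈, e₉}
… ∩ ⟦that e₈ knew⟧ = {e₀, e₁, e₂, e₃, e₅, e₈, e₉} ∩ {e₁, e₃, e₄, e₅, e₆, e₇, e₈} = {e₁, e₃, e₅, e₈}
… ∩ ⟦inside e₂⟧ = {e₁, e₃, e₅, e₈} ∩ {e₁, e₃, e₄, e₇, e₈, e₉} = {e₁, e₃, e₈}
… ∩ ⟦local⟧ = {e₁, e₃, e₈} ∩ {e₀, e₂, e₆, e₇, e₈} = {e₈}
… ∩ ⟦sleepy⟧ = {e₈} ∩ {e₀, e₃, e₄, e₅, e₇, e₈} = {e₈}
So ⟦local sleepy horse that e₈ knew inside e₂⟧ = {e₈}.

{e₈}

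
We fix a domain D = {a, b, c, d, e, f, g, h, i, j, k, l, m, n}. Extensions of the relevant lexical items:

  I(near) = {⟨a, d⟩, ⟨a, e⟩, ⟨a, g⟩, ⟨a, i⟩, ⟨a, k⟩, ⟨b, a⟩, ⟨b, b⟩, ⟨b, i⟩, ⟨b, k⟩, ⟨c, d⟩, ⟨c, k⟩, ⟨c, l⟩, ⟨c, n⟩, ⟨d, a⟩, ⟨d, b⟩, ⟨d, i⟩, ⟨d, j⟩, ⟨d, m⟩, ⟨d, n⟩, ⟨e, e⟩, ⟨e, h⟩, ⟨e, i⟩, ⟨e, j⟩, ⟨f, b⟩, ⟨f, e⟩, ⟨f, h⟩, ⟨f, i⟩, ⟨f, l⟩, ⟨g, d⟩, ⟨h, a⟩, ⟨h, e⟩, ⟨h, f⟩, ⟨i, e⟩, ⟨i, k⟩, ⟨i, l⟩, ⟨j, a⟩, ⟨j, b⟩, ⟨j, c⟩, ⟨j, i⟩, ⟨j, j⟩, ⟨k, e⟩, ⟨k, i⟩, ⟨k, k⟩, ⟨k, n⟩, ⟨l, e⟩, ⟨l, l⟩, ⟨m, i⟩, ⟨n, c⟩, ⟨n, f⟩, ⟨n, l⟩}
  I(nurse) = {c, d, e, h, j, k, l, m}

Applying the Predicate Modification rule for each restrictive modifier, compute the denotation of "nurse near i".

{d, e, j, k, m}

⟦near i⟧ = {x : ⟨x, i⟩ ∈ ⟦near⟧} = {a, b, d, e, f, j, k, m}
⟦nurse⟧ = {c, d, e, h, j, k, l, m}
… ∩ ⟦near i⟧ = {c, d, e, h, j, k, l, m} ∩ {a, b, d, e, f, j, k, m} = {d, e, j, k, m}
So ⟦nurse near i⟧ = {d, e, j, k, m}.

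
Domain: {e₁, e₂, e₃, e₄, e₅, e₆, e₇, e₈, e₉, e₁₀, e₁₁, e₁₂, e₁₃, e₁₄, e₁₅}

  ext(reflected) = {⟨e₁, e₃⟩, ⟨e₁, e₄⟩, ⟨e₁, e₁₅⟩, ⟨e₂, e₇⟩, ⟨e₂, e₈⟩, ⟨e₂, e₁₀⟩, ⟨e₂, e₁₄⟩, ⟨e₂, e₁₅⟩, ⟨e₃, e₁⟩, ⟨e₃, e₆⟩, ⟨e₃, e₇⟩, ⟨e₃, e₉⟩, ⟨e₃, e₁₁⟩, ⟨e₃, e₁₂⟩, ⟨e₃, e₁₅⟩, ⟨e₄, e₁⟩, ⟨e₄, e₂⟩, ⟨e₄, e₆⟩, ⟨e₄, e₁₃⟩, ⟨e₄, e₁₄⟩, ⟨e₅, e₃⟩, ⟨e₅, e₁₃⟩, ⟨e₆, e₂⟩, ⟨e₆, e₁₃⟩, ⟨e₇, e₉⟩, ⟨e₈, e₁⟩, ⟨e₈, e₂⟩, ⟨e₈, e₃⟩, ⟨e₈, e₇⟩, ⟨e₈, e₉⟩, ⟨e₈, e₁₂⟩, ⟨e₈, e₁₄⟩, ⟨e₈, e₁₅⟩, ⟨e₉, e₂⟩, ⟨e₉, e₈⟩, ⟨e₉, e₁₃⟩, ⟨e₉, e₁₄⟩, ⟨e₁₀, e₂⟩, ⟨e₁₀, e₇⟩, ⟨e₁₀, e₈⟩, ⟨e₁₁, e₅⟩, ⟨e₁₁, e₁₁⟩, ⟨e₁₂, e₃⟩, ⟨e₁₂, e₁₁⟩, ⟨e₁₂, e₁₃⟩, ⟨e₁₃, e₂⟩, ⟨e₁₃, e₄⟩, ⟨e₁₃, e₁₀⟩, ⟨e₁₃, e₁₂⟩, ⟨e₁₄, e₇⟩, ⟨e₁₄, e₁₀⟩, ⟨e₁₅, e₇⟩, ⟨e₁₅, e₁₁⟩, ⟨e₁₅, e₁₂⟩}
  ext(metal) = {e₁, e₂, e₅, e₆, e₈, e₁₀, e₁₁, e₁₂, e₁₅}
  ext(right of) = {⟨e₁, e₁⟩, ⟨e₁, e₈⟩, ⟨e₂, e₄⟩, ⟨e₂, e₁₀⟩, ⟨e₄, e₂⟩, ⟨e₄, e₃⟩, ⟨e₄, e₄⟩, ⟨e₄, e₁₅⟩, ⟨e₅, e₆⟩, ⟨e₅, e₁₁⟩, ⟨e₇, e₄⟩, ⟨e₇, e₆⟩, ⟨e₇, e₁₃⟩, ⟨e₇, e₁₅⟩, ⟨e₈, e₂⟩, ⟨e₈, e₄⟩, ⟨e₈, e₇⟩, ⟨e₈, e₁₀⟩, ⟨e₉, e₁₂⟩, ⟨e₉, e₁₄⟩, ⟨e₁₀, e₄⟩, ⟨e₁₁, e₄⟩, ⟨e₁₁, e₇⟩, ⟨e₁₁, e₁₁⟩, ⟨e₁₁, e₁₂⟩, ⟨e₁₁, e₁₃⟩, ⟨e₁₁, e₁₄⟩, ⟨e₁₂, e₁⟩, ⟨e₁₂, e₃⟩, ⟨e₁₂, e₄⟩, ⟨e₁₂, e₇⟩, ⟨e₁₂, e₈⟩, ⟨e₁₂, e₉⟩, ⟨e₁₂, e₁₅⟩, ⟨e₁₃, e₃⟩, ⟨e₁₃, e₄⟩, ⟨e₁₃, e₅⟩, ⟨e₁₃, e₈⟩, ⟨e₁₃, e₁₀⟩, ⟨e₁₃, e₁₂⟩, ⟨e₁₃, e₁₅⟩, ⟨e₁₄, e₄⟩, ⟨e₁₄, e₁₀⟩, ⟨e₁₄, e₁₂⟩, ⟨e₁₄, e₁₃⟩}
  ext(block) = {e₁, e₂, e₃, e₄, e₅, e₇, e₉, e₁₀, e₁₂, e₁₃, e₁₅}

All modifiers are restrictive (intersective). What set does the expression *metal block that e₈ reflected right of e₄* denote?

{e₂, e₁₂}

⟦that e₈ reflected⟧ = {x : ⟨e₈, x⟩ ∈ ⟦reflected⟧} = {e₁, e₂, e₃, e₇, e₉, e₁₂, e₁₄, e₁₅}
⟦right of e₄⟧ = {x : ⟨x, e₄⟩ ∈ ⟦right of⟧} = {e₂, e₄, e₇, e₈, e₁₀, e₁₁, e₁₂, e₁₃, e₁₄}
⟦block⟧ = {e₁, e₂, e₃, e₄, e₅, e₇, e₉, e₁₀, e₁₂, e₁₃, e₁₅}
… ∩ ⟦that e₈ reflected⟧ = {e₁, e₂, e₃, e₄, e₅, e₇, e₉, e₁₀, e₁₂, e₁₃, e₁₅} ∩ {e₁, e₂, e₃, e₇, e₉, e₁₂, e₁₄, e₁₅} = {e₁, e₂, e₃, e₇, e₉, e₁₂, e₁₅}
… ∩ ⟦right of e₄⟧ = {e₁, e₂, e₃, e₇, e₉, e₁₂, e₁₅} ∩ {e₂, e₄, e₇, e₈, e₁₀, e₁₁, e₁₂, e₁₃, e₁₄} = {e₂, e₇, e₁₂}
… ∩ ⟦metal⟧ = {e₂, e₇, e₁₂} ∩ {e₁, e₂, e₅, e₆, e₈, e₁₀, e₁₁, e₁₂, e₁₅} = {e₂, e₁₂}
So ⟦metal block that e₈ reflected right of e₄⟧ = {e₂, e₁₂}.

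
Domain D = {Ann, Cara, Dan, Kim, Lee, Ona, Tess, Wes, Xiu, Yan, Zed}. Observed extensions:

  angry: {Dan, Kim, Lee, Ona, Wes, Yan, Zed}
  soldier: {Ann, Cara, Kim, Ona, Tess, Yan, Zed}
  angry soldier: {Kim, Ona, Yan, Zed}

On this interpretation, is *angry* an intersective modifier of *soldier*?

yes

⟦angry⟧ ∩ ⟦soldier⟧ = {Dan, Kim, Lee, Ona, Wes, Yan, Zed} ∩ {Ann, Cara, Kim, Ona, Tess, Yan, Zed} = {Kim, Ona, Yan, Zed}
Observed ⟦angry soldier⟧ = {Kim, Ona, Yan, Zed}.
These coincide, so the modifier is intersective here.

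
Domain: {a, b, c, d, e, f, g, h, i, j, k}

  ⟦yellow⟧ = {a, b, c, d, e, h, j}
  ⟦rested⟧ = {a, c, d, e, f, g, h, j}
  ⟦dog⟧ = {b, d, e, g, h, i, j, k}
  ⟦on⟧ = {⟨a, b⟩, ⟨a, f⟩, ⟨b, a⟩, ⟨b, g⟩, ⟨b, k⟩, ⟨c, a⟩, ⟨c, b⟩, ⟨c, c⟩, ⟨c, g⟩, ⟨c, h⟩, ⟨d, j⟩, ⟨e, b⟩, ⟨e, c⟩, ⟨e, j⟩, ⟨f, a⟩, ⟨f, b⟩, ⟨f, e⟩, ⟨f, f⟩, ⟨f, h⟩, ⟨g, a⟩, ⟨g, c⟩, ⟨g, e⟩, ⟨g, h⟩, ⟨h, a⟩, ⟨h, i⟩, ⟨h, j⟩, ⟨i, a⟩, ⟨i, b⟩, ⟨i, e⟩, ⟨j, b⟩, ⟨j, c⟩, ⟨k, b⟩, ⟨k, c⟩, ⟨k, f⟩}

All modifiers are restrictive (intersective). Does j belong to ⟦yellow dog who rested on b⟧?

yes

⟦who rested⟧ = ⟦rested⟧ = {a, c, d, e, f, g, h, j}
⟦on b⟧ = {x : ⟨x, b⟩ ∈ ⟦on⟧} = {a, c, e, f, i, j, k}
⟦dog⟧ = {b, d, e, g, h, i, j, k}
… ∩ ⟦who rested⟧ = {b, d, e, g, h, i, j, k} ∩ {a, c, d, e, f, g, h, j} = {d, e, g, h, j}
… ∩ ⟦on b⟧ = {d, e, g, h, j} ∩ {a, c, e, f, i, j, k} = {e, j}
… ∩ ⟦yellow⟧ = {e, j} ∩ {a, b, c, d, e, h, j} = {e, j}
⟦yellow dog who rested on b⟧ = {e, j}; j ∈ this set.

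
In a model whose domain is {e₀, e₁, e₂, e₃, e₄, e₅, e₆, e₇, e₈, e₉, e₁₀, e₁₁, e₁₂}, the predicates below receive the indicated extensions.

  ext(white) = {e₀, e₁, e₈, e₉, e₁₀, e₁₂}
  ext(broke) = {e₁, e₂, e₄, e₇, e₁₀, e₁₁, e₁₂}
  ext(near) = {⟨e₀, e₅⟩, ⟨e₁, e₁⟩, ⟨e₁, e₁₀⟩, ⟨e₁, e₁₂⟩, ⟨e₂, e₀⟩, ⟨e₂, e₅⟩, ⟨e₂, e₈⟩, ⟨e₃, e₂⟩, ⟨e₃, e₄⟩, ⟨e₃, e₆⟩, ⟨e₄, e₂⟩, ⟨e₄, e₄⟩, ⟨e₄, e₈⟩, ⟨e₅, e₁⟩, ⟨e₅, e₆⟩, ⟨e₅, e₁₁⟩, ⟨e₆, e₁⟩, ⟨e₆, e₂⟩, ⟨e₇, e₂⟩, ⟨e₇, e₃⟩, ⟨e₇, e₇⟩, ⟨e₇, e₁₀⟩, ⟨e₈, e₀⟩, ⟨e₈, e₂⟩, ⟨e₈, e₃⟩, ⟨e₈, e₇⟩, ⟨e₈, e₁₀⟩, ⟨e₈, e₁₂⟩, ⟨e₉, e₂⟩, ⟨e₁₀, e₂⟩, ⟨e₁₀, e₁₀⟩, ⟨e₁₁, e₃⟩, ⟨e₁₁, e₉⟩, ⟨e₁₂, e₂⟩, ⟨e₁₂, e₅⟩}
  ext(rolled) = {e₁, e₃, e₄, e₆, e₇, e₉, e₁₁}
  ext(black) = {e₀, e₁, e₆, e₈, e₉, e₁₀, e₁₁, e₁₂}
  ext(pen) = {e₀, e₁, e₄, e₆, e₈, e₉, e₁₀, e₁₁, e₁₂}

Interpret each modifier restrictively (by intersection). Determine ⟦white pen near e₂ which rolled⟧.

⟦near e₂⟧ = {x : ⟨x, e₂⟩ ∈ ⟦near⟧} = {e₃, e₄, e₆, e₇, e₈, e₉, e₁₀, e₁₂}
⟦which rolled⟧ = ⟦rolled⟧ = {e₁, e₃, e₄, e₆, e₇, e₉, e₁₁}
⟦pen⟧ = {e₀, e₁, e₄, e₆, e₈, e₉, e₁₀, e₁₁, e₁₂}
… ∩ ⟦near e₂⟧ = {e₀, e₁, e₄, e₆, e₈, e₉, e₁₀, e₁₁, e₁₂} ∩ {e₃, e₄, e₆, e₇, e₈, e₉, e₁₀, e₁₂} = {e₄, e₆, e₈, e₉, e₁₀, e₁₂}
… ∩ ⟦which rolled⟧ = {e₄, e₆, e₈, e₉, e₁₀, e₁₂} ∩ {e₁, e₃, e₄, e₆, e₇, e₉, e₁₁} = {e₄, e₆, e₉}
… ∩ ⟦white⟧ = {e₄, e₆, e₉} ∩ {e₀, e₁, e₈, e₉, e₁₀, e₁₂} = {e₉}
So ⟦white pen near e₂ which rolled⟧ = {e₉}.

{e₉}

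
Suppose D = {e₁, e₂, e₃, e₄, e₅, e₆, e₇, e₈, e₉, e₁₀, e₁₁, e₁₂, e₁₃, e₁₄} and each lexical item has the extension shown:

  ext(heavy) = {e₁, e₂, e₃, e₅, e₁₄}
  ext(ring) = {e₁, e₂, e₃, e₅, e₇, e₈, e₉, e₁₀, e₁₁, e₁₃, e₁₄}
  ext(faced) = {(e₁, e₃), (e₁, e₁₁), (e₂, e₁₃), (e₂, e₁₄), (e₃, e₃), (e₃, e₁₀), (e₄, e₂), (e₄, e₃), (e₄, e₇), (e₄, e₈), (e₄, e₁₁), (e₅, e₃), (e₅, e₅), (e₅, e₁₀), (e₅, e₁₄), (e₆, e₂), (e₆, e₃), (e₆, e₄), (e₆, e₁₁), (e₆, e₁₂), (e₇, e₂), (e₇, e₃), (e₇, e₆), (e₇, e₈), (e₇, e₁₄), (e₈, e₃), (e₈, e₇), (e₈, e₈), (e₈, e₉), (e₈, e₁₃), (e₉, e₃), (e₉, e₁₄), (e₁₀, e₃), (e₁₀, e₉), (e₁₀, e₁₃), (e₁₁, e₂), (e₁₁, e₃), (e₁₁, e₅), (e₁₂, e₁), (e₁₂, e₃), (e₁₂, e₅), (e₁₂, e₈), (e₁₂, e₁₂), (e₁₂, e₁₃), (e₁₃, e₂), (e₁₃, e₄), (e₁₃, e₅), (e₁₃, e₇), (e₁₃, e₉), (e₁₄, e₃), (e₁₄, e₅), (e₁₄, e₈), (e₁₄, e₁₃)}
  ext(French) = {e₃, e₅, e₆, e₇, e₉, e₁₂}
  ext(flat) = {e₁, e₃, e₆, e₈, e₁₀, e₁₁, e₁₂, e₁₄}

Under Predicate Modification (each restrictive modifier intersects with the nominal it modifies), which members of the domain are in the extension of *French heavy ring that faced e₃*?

⟦that faced e₃⟧ = {x : ⟨x, e₃⟩ ∈ ⟦faced⟧} = {e₁, e₃, e₄, e₅, e₆, e₇, e₈, e₉, e₁₀, e₁₁, e₁₂, e₁₄}
⟦ring⟧ = {e₁, e₂, e₃, e₅, e₇, e₈, e₉, e₁₀, e₁₁, e₁₃, e₁₄}
… ∩ ⟦that faced e₃⟧ = {e₁, e₂, e₃, e₅, e₇, e₈, e₉, e₁₀, e₁₁, e₁₃, e₁₄} ∩ {e₁, e₃, e₄, e₅, e₆, e₇, e₈, e₉, e₁₀, e₁₁, e₁₂, e₁₄} = {e₁, e₃, e₅, e₇, e₈, e₉, e₁₀, e₁₁, e₁₄}
… ∩ ⟦French⟧ = {e₁, e₃, e₅, e₇, e₈, e₉, e₁₀, e₁₁, e₁₄} ∩ {e₃, e₅, e₆, e₇, e₉, e₁₂} = {e₃, e₅, e₇, e₉}
… ∩ ⟦heavy⟧ = {e₃, e₅, e₇, e₉} ∩ {e₁, e₂, e₃, e₅, e₁₄} = {e₃, e₅}
So ⟦French heavy ring that faced e₃⟧ = {e₃, e₅}.

{e₃, e₅}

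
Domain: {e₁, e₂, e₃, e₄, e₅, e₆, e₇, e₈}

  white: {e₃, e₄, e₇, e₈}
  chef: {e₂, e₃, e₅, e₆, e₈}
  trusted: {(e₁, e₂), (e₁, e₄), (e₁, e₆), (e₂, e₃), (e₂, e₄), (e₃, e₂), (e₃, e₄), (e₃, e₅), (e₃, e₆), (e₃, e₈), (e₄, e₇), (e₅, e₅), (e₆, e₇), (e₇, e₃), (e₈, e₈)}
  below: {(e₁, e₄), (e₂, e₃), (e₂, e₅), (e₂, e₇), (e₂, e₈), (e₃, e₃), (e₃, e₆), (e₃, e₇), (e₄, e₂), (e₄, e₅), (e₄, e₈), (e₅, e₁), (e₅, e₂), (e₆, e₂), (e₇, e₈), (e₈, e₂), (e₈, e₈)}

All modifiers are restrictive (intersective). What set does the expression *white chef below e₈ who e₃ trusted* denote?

⟦below e₈⟧ = {x : ⟨x, e₈⟩ ∈ ⟦below⟧} = {e₂, e₄, e₇, e₈}
⟦who e₃ trusted⟧ = {x : ⟨e₃, x⟩ ∈ ⟦trusted⟧} = {e₂, e₄, e₅, e₆, e₈}
⟦chef⟧ = {e₂, e₃, e₅, e₆, e₈}
… ∩ ⟦below e₈⟧ = {e₂, e₃, e₅, e₆, e₈} ∩ {e₂, e₄, e₇, e₈} = {e₂, e₈}
… ∩ ⟦who e₃ trusted⟧ = {e₂, e₈} ∩ {e₂, e₄, e₅, e₆, e₈} = {e₂, e₈}
… ∩ ⟦white⟧ = {e₂, e₈} ∩ {e₃, e₄, e₇, e₈} = {e₈}
So ⟦white chef below e₈ who e₃ trusted⟧ = {e₈}.

{e₈}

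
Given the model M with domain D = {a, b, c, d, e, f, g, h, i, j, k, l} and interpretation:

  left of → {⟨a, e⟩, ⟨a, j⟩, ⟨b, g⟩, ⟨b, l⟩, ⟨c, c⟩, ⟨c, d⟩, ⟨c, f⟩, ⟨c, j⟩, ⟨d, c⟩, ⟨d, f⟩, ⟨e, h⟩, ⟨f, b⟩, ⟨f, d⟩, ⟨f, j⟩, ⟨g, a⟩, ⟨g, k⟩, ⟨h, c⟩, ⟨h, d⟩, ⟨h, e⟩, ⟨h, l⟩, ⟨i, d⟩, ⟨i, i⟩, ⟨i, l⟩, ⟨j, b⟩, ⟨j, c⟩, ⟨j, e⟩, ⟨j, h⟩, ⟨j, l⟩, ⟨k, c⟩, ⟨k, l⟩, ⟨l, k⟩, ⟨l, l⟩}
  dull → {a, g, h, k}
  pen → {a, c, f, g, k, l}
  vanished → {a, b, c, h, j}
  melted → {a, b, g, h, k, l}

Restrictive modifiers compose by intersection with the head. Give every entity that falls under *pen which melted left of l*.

{k, l}

⟦which melted⟧ = ⟦melted⟧ = {a, b, g, h, k, l}
⟦left of l⟧ = {x : ⟨x, l⟩ ∈ ⟦left of⟧} = {b, h, i, j, k, l}
⟦pen⟧ = {a, c, f, g, k, l}
… ∩ ⟦which melted⟧ = {a, c, f, g, k, l} ∩ {a, b, g, h, k, l} = {a, g, k, l}
… ∩ ⟦left of l⟧ = {a, g, k, l} ∩ {b, h, i, j, k, l} = {k, l}
So ⟦pen which melted left of l⟧ = {k, l}.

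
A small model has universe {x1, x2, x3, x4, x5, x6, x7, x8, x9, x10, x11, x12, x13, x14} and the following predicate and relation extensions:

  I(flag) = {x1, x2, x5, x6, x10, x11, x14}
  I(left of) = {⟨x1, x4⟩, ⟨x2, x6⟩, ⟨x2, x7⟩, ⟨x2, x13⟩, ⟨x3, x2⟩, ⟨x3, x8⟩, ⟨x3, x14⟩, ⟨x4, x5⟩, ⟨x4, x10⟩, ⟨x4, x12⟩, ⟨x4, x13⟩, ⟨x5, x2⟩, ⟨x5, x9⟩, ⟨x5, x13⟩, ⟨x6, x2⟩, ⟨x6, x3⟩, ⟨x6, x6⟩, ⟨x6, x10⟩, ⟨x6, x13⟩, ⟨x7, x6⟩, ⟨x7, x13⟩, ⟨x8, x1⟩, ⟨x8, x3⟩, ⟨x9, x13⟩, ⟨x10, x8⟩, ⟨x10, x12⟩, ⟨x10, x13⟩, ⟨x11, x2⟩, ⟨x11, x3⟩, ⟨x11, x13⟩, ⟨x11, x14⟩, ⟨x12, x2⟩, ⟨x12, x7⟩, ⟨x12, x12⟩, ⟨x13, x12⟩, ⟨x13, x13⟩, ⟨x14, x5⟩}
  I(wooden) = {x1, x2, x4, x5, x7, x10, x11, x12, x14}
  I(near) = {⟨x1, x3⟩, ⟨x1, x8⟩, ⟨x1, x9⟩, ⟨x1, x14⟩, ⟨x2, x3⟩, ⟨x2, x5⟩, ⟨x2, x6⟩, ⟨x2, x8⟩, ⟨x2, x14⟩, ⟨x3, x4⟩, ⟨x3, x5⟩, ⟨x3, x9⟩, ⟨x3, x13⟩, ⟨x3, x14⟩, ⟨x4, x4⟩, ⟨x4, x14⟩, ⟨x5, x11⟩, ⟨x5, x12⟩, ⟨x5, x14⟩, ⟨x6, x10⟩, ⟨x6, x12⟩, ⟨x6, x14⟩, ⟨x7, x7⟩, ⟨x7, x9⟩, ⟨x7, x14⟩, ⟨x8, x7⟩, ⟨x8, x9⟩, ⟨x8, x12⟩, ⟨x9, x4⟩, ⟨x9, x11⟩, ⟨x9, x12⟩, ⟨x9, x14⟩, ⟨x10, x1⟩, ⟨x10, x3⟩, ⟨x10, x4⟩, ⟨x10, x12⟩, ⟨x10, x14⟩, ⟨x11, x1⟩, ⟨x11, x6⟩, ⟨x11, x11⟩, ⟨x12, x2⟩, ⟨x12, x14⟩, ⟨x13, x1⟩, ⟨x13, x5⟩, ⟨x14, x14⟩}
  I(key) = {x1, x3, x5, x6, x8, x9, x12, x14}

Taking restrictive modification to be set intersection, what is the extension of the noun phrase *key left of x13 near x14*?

⟦left of x13⟧ = {x : ⟨x, x13⟩ ∈ ⟦left of⟧} = {x2, x4, x5, x6, x7, x9, x10, x11, x13}
⟦near x14⟧ = {x : ⟨x, x14⟩ ∈ ⟦near⟧} = {x1, x2, x3, x4, x5, x6, x7, x9, x10, x12, x14}
⟦key⟧ = {x1, x3, x5, x6, x8, x9, x12, x14}
… ∩ ⟦left of x13⟧ = {x1, x3, x5, x6, x8, x9, x12, x14} ∩ {x2, x4, x5, x6, x7, x9, x10, x11, x13} = {x5, x6, x9}
… ∩ ⟦near x14⟧ = {x5, x6, x9} ∩ {x1, x2, x3, x4, x5, x6, x7, x9, x10, x12, x14} = {x5, x6, x9}
So ⟦key left of x13 near x14⟧ = {x5, x6, x9}.

{x5, x6, x9}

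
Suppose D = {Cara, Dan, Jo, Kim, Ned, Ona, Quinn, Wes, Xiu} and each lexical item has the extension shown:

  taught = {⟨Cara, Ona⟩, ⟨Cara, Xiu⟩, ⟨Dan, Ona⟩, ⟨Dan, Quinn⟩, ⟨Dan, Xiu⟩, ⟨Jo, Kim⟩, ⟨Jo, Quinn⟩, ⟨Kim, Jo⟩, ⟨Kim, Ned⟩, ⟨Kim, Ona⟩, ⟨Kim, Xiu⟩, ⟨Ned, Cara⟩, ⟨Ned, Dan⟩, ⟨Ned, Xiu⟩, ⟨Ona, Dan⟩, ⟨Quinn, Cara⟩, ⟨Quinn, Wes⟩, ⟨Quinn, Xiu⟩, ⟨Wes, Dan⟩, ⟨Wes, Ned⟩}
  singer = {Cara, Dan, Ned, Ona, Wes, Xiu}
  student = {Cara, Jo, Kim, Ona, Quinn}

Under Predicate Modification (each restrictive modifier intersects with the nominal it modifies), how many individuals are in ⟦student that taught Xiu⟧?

⟦that taught Xiu⟧ = {x : ⟨x, Xiu⟩ ∈ ⟦taught⟧} = {Cara, Dan, Kim, Ned, Quinn}
⟦student⟧ = {Cara, Jo, Kim, Ona, Quinn}
… ∩ ⟦that taught Xiu⟧ = {Cara, Jo, Kim, Ona, Quinn} ∩ {Cara, Dan, Kim, Ned, Quinn} = {Cara, Kim, Quinn}
⟦student that taught Xiu⟧ = {Cara, Kim, Quinn}, so the cardinality is 3.

3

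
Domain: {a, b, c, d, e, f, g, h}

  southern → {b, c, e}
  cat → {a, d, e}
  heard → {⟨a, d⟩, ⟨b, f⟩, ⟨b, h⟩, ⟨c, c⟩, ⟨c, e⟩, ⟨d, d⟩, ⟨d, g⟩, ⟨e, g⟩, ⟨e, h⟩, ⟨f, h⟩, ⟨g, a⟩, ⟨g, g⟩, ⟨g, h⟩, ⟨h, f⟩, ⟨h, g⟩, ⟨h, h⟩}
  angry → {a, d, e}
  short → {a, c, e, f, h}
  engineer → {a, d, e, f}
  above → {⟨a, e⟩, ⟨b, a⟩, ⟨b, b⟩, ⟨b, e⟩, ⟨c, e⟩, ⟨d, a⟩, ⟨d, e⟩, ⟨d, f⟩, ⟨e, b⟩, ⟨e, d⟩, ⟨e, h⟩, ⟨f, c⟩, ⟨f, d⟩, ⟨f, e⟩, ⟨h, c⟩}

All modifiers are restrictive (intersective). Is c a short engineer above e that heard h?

⟦above e⟧ = {x : ⟨x, e⟩ ∈ ⟦above⟧} = {a, b, c, d, f}
⟦that heard h⟧ = {x : ⟨x, h⟩ ∈ ⟦heard⟧} = {b, e, f, g, h}
⟦engineer⟧ = {a, d, e, f}
… ∩ ⟦above e⟧ = {a, d, e, f} ∩ {a, b, c, d, f} = {a, d, f}
… ∩ ⟦that heard h⟧ = {a, d, f} ∩ {b, e, f, g, h} = {f}
… ∩ ⟦short⟧ = {f} ∩ {a, c, e, f, h} = {f}
⟦short engineer above e that heard h⟧ = {f}; c ∉ this set.

no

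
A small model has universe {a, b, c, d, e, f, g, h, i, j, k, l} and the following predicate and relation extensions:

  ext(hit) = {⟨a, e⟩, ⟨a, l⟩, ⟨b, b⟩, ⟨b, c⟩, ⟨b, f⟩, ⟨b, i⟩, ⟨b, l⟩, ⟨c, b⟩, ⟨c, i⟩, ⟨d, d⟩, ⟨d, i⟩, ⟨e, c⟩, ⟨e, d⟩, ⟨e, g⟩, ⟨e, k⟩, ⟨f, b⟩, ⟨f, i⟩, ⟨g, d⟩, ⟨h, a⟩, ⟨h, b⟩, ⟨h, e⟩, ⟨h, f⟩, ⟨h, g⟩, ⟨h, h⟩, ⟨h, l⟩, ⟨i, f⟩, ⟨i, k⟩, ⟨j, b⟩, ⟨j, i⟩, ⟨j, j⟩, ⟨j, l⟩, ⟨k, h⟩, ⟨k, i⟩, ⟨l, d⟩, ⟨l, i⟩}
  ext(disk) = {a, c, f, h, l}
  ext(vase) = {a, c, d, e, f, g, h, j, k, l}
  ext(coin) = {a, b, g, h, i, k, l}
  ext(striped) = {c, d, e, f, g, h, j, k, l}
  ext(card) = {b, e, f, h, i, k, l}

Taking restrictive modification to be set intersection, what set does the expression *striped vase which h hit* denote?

{e, f, g, h, l}

⟦which h hit⟧ = {x : ⟨h, x⟩ ∈ ⟦hit⟧} = {a, b, e, f, g, h, l}
⟦vase⟧ = {a, c, d, e, f, g, h, j, k, l}
… ∩ ⟦which h hit⟧ = {a, c, d, e, f, g, h, j, k, l} ∩ {a, b, e, f, g, h, l} = {a, e, f, g, h, l}
… ∩ ⟦striped⟧ = {a, e, f, g, h, l} ∩ {c, d, e, f, g, h, j, k, l} = {e, f, g, h, l}
So ⟦striped vase which h hit⟧ = {e, f, g, h, l}.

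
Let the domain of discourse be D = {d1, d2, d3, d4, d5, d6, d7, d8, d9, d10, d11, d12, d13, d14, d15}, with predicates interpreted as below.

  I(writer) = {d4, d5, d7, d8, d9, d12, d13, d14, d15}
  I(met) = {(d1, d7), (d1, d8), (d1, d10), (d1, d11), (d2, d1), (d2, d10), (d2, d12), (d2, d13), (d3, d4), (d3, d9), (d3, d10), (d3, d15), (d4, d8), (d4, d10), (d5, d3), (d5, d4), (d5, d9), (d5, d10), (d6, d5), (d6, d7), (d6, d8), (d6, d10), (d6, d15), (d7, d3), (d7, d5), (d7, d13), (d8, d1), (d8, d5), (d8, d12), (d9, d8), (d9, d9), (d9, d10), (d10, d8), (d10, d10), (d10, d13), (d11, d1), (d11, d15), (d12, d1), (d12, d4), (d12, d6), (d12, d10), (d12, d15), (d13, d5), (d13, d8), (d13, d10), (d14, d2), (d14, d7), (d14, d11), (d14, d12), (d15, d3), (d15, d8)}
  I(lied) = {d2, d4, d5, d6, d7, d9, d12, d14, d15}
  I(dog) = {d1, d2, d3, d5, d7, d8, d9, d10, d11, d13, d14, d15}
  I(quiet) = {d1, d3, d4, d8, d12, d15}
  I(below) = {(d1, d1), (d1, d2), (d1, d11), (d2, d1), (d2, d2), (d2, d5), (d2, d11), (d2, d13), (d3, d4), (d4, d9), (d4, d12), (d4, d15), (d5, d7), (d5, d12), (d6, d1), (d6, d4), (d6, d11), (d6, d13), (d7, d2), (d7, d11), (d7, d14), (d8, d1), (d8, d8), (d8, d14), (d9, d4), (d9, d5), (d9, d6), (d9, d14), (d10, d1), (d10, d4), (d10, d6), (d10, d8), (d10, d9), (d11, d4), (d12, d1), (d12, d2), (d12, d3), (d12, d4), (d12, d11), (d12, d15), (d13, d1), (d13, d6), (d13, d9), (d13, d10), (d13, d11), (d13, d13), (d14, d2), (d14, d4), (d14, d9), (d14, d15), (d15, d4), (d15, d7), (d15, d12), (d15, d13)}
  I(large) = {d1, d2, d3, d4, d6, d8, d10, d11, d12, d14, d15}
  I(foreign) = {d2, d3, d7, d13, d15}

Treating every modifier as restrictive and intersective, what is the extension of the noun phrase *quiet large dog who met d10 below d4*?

{d3}

⟦who met d10⟧ = {x : ⟨x, d10⟩ ∈ ⟦met⟧} = {d1, d2, d3, d4, d5, d6, d9, d10, d12, d13}
⟦below d4⟧ = {x : ⟨x, d4⟩ ∈ ⟦below⟧} = {d3, d6, d9, d10, d11, d12, d14, d15}
⟦dog⟧ = {d1, d2, d3, d5, d7, d8, d9, d10, d11, d13, d14, d15}
… ∩ ⟦who met d10⟧ = {d1, d2, d3, d5, d7, d8, d9, d10, d11, d13, d14, d15} ∩ {d1, d2, d3, d4, d5, d6, d9, d10, d12, d13} = {d1, d2, d3, d5, d9, d10, d13}
… ∩ ⟦below d4⟧ = {d1, d2, d3, d5, d9, d10, d13} ∩ {d3, d6, d9, d10, d11, d12, d14, d15} = {d3, d9, d10}
… ∩ ⟦quiet⟧ = {d3, d9, d10} ∩ {d1, d3, d4, d8, d12, d15} = {d3}
… ∩ ⟦large⟧ = {d3} ∩ {d1, d2, d3, d4, d6, d8, d10, d11, d12, d14, d15} = {d3}
So ⟦quiet large dog who met d10 below d4⟧ = {d3}.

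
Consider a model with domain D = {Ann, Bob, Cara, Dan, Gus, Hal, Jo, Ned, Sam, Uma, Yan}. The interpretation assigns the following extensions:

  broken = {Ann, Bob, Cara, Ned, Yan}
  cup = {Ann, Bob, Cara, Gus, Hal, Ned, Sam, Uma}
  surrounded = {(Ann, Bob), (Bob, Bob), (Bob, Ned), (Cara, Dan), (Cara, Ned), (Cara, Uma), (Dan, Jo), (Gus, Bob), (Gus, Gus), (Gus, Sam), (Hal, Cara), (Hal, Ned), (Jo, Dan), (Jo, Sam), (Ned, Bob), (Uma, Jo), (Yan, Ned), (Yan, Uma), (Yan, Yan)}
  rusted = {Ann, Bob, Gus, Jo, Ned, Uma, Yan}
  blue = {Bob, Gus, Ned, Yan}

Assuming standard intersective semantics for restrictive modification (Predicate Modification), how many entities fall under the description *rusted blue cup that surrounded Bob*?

⟦that surrounded Bob⟧ = {x : ⟨x, Bob⟩ ∈ ⟦surrounded⟧} = {Ann, Bob, Gus, Ned}
⟦cup⟧ = {Ann, Bob, Cara, Gus, Hal, Ned, Sam, Uma}
… ∩ ⟦that surrounded Bob⟧ = {Ann, Bob, Cara, Gus, Hal, Ned, Sam, Uma} ∩ {Ann, Bob, Gus, Ned} = {Ann, Bob, Gus, Ned}
… ∩ ⟦rusted⟧ = {Ann, Bob, Gus, Ned} ∩ {Ann, Bob, Gus, Jo, Ned, Uma, Yan} = {Ann, Bob, Gus, Ned}
… ∩ ⟦blue⟧ = {Ann, Bob, Gus, Ned} ∩ {Bob, Gus, Ned, Yan} = {Bob, Gus, Ned}
⟦rusted blue cup that surrounded Bob⟧ = {Bob, Gus, Ned}, so the cardinality is 3.

3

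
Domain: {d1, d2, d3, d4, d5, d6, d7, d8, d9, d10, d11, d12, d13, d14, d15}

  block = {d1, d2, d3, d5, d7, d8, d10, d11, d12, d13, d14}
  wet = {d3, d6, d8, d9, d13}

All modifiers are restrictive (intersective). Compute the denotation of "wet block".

⟦block⟧ = {d1, d2, d3, d5, d7, d8, d10, d11, d12, d13, d14}
… ∩ ⟦wet⟧ = {d1, d2, d3, d5, d7, d8, d10, d11, d12, d13, d14} ∩ {d3, d6, d8, d9, d13} = {d3, d8, d13}
So ⟦wet block⟧ = {d3, d8, d13}.

{d3, d8, d13}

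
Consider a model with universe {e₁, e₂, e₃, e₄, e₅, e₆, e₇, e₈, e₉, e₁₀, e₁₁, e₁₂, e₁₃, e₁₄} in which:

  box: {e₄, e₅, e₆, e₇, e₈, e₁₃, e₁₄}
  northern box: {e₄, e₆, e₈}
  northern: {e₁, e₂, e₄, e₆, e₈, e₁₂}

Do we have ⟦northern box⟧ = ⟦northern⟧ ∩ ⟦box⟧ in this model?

⟦northern⟧ ∩ ⟦box⟧ = {e₁, e₂, e₄, e₆, e₈, e₁₂} ∩ {e₄, e₅, e₆, e₇, e₈, e₁₃, e₁₄} = {e₄, e₆, e₈}
Observed ⟦northern box⟧ = {e₄, e₆, e₈}.
These coincide, so the modifier is intersective here.

yes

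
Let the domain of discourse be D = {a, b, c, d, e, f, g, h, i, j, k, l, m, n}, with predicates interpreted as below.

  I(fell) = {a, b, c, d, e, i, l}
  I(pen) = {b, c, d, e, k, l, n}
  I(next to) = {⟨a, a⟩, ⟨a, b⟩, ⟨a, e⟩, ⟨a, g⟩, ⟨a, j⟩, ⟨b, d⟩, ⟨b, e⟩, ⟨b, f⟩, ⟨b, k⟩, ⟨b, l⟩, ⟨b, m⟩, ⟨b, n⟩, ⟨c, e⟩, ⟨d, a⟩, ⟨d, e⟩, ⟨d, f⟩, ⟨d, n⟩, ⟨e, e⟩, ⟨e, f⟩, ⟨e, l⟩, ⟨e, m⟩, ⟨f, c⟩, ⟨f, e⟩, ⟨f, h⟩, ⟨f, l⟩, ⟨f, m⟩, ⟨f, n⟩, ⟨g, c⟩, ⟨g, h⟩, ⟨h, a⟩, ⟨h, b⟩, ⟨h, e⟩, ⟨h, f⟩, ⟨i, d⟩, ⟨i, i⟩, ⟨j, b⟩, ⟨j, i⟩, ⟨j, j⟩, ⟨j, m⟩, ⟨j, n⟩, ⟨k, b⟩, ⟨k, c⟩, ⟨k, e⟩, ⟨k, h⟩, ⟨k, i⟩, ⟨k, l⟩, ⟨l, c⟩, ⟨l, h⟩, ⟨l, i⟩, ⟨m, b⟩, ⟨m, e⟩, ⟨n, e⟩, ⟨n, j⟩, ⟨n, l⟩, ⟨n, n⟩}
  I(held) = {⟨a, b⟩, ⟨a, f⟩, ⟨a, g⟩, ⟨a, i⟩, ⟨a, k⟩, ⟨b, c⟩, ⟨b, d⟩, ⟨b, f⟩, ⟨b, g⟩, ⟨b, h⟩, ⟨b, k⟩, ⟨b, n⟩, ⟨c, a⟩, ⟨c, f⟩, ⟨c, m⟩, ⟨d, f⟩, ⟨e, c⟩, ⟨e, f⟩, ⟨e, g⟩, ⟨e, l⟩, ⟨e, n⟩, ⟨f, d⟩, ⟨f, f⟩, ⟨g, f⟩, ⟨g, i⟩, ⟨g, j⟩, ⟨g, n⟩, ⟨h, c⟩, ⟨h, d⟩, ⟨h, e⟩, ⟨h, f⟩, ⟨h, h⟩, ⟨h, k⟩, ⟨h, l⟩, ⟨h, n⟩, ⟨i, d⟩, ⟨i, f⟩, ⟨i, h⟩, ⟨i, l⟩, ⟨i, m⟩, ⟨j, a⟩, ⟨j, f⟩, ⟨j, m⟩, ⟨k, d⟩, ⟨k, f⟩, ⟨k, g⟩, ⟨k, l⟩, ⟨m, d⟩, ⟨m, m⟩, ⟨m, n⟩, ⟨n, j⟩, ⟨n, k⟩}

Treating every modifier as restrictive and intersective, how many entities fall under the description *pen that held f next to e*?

⟦that held f⟧ = {x : ⟨x, f⟩ ∈ ⟦held⟧} = {a, b, c, d, e, f, g, h, i, j, k}
⟦next to e⟧ = {x : ⟨x, e⟩ ∈ ⟦next to⟧} = {a, b, c, d, e, f, h, k, m, n}
⟦pen⟧ = {b, c, d, e, k, l, n}
… ∩ ⟦that held f⟧ = {b, c, d, e, k, l, n} ∩ {a, b, c, d, e, f, g, h, i, j, k} = {b, c, d, e, k}
… ∩ ⟦next to e⟧ = {b, c, d, e, k} ∩ {a, b, c, d, e, f, h, k, m, n} = {b, c, d, e, k}
⟦pen that held f next to e⟧ = {b, c, d, e, k}, so the cardinality is 5.

5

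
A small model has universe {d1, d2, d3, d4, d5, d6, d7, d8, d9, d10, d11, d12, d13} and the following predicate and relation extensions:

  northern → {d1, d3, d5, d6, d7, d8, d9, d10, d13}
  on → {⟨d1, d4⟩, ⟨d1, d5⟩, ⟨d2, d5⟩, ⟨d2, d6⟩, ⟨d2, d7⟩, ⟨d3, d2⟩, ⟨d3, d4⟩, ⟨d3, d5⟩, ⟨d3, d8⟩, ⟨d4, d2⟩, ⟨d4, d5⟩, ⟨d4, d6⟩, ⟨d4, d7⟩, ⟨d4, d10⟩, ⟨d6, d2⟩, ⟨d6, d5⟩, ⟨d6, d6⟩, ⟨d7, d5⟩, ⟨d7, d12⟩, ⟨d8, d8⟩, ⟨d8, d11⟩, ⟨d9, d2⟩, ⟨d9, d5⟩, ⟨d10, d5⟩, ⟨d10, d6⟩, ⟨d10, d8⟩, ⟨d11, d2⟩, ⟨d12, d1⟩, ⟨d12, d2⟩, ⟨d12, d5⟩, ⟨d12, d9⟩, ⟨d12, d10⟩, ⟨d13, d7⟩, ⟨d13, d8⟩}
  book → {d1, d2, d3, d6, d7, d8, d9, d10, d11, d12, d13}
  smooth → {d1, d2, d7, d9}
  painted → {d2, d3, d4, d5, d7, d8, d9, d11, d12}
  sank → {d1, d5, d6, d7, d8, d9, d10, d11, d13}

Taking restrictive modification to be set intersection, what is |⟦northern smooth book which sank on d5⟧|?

3

⟦which sank⟧ = ⟦sank⟧ = {d1, d5, d6, d7, d8, d9, d10, d11, d13}
⟦on d5⟧ = {x : ⟨x, d5⟩ ∈ ⟦on⟧} = {d1, d2, d3, d4, d6, d7, d9, d10, d12}
⟦book⟧ = {d1, d2, d3, d6, d7, d8, d9, d10, d11, d12, d13}
… ∩ ⟦which sank⟧ = {d1, d2, d3, d6, d7, d8, d9, d10, d11, d12, d13} ∩ {d1, d5, d6, d7, d8, d9, d10, d11, d13} = {d1, d6, d7, d8, d9, d10, d11, d13}
… ∩ ⟦on d5⟧ = {d1, d6, d7, d8, d9, d10, d11, d13} ∩ {d1, d2, d3, d4, d6, d7, d9, d10, d12} = {d1, d6, d7, d9, d10}
… ∩ ⟦northern⟧ = {d1, d6, d7, d9, d10} ∩ {d1, d3, d5, d6, d7, d8, d9, d10, d13} = {d1, d6, d7, d9, d10}
… ∩ ⟦smooth⟧ = {d1, d6, d7, d9, d10} ∩ {d1, d2, d7, d9} = {d1, d7, d9}
⟦northern smooth book which sank on d5⟧ = {d1, d7, d9}, so the cardinality is 3.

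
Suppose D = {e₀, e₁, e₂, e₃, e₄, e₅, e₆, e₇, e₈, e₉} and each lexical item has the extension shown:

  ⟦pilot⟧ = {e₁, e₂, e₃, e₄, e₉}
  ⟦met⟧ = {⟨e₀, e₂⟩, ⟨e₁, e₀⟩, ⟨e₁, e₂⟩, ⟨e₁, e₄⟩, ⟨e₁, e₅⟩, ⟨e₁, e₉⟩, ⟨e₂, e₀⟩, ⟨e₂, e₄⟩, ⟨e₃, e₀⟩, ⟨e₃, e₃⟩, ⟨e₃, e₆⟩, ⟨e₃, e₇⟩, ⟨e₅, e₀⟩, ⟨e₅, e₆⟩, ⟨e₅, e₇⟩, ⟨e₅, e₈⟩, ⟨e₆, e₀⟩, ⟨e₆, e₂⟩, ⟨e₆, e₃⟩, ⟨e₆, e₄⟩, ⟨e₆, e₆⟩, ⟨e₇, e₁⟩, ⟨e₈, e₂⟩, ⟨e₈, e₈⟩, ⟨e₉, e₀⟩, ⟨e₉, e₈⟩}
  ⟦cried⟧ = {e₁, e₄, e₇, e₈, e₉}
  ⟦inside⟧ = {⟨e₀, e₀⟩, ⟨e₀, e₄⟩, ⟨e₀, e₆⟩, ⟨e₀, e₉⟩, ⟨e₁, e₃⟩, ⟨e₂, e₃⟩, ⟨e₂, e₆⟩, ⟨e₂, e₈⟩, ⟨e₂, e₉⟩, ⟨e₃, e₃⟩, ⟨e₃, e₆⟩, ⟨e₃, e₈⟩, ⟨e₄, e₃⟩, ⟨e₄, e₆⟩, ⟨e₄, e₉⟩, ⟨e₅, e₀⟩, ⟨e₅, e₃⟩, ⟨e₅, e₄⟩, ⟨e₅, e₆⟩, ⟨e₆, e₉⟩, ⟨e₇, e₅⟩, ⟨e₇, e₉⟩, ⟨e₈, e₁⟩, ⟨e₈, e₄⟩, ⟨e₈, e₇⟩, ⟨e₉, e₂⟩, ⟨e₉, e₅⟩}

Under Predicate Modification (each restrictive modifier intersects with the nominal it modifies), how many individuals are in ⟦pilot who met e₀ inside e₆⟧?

⟦who met e₀⟧ = {x : ⟨x, e₀⟩ ∈ ⟦met⟧} = {e₁, e₂, e₃, e₅, e₆, e₉}
⟦inside e₆⟧ = {x : ⟨x, e₆⟩ ∈ ⟦inside⟧} = {e₀, e₂, e₃, e₄, e₅}
⟦pilot⟧ = {e₁, e₂, e₃, e₄, e₉}
… ∩ ⟦who met e₀⟧ = {e₁, e₂, e₃, e₄, e₉} ∩ {e₁, e₂, e₃, e₅, e₆, e₉} = {e₁, e₂, e₃, e₉}
… ∩ ⟦inside e₆⟧ = {e₁, e₂, e₃, e₉} ∩ {e₀, e₂, e₃, e₄, e₅} = {e₂, e₃}
⟦pilot who met e₀ inside e₆⟧ = {e₂, e₃}, so the cardinality is 2.

2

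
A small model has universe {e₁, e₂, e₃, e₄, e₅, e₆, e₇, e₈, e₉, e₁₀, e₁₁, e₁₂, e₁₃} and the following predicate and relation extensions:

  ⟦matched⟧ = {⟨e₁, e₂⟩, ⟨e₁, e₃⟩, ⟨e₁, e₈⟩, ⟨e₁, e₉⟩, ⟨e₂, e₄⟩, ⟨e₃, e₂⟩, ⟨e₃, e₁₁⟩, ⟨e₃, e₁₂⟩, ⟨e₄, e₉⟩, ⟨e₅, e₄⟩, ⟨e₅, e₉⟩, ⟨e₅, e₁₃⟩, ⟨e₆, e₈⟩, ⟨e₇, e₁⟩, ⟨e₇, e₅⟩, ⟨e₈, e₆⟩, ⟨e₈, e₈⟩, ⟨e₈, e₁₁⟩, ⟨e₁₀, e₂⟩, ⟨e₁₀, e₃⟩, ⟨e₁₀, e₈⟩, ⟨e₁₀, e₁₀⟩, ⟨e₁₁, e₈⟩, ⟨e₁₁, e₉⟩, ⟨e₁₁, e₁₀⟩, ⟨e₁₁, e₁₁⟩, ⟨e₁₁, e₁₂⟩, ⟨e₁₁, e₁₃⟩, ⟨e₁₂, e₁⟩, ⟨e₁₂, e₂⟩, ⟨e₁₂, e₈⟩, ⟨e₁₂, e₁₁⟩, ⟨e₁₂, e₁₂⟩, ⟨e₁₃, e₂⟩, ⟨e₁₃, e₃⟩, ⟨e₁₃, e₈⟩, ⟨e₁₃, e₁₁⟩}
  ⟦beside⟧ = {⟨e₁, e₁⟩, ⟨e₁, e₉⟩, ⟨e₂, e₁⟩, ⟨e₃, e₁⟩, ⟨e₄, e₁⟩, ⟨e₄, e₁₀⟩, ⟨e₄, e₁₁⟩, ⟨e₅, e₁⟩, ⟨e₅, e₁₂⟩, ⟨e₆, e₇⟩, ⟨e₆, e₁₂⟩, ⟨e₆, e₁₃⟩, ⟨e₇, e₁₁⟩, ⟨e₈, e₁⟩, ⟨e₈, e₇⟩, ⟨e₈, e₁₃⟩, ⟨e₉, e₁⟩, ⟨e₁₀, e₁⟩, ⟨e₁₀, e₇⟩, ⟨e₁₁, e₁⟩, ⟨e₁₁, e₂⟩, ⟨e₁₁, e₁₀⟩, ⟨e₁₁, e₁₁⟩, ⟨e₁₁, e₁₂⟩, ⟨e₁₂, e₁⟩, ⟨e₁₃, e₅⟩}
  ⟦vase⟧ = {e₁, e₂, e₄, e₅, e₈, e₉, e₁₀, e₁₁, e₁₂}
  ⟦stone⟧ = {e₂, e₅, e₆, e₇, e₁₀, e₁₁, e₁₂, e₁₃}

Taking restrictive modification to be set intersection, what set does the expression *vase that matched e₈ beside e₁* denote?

⟦that matched e₈⟧ = {x : ⟨x, e₈⟩ ∈ ⟦matched⟧} = {e₁, e₆, e₈, e₁₀, e₁₁, e₁₂, e₁₃}
⟦beside e₁⟧ = {x : ⟨x, e₁⟩ ∈ ⟦beside⟧} = {e₁, e₂, e₃, e₄, e₅, e₈, e₉, e₁₀, e₁₁, e₁₂}
⟦vase⟧ = {e₁, e₂, e₄, e₅, e₈, e₉, e₁₀, e₁₁, e₁₂}
… ∩ ⟦that matched e₈⟧ = {e₁, e₂, e₄, e₅, e₈, e₉, e₁₀, e₁₁, e₁₂} ∩ {e₁, e₆, e₈, e₁₀, e₁₁, e₁₂, e₁₃} = {e₁, e₈, e₁₀, e₁₁, e₁₂}
… ∩ ⟦beside e₁⟧ = {e₁, e₈, e₁₀, e₁₁, e₁₂} ∩ {e₁, e₂, e₃, e₄, e₅, e₈, e₉, e₁₀, e₁₁, e₁₂} = {e₁, e₈, e₁₀, e₁₁, e₁₂}
So ⟦vase that matched e₈ beside e₁⟧ = {e₁, e₈, e₁₀, e₁₁, e₁₂}.

{e₁, e₈, e₁₀, e₁₁, e₁₂}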